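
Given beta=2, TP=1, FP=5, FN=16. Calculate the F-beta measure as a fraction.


P = TP/(TP+FP) = 1/6 = 1/6
R = TP/(TP+FN) = 1/17 = 1/17
beta^2 = 2^2 = 4
(1 + beta^2) = 5
Numerator = (1+beta^2)*P*R = 5/102
Denominator = beta^2*P + R = 2/3 + 1/17 = 37/51
F_beta = 5/74

5/74


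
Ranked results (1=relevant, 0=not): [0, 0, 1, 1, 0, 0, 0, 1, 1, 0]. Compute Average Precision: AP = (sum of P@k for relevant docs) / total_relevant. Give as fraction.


Computing P@k for each relevant position:
Position 1: not relevant
Position 2: not relevant
Position 3: relevant, P@3 = 1/3 = 1/3
Position 4: relevant, P@4 = 2/4 = 1/2
Position 5: not relevant
Position 6: not relevant
Position 7: not relevant
Position 8: relevant, P@8 = 3/8 = 3/8
Position 9: relevant, P@9 = 4/9 = 4/9
Position 10: not relevant
Sum of P@k = 1/3 + 1/2 + 3/8 + 4/9 = 119/72
AP = 119/72 / 4 = 119/288

119/288


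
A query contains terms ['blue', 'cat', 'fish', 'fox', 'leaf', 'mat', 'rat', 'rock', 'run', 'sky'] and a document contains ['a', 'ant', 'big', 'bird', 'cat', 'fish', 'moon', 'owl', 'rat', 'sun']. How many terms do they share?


Query terms: ['blue', 'cat', 'fish', 'fox', 'leaf', 'mat', 'rat', 'rock', 'run', 'sky']
Document terms: ['a', 'ant', 'big', 'bird', 'cat', 'fish', 'moon', 'owl', 'rat', 'sun']
Common terms: ['cat', 'fish', 'rat']
Overlap count = 3

3


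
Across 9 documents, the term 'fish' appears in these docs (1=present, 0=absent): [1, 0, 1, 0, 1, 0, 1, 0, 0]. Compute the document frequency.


Checking each document for 'fish':
Doc 1: present
Doc 2: absent
Doc 3: present
Doc 4: absent
Doc 5: present
Doc 6: absent
Doc 7: present
Doc 8: absent
Doc 9: absent
df = sum of presences = 1 + 0 + 1 + 0 + 1 + 0 + 1 + 0 + 0 = 4

4


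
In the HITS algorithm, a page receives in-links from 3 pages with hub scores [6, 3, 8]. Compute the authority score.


Authority = sum of hub scores of in-linkers
In-link 1: hub score = 6
In-link 2: hub score = 3
In-link 3: hub score = 8
Authority = 6 + 3 + 8 = 17

17


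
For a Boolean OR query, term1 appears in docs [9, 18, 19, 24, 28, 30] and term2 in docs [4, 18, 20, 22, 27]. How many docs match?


Boolean OR: find union of posting lists
term1 docs: [9, 18, 19, 24, 28, 30]
term2 docs: [4, 18, 20, 22, 27]
Union: [4, 9, 18, 19, 20, 22, 24, 27, 28, 30]
|union| = 10

10


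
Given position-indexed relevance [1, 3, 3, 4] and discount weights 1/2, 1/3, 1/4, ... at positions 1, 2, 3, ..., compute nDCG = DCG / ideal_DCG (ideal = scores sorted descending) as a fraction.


Position discount weights w_i = 1/(i+1) for i=1..4:
Weights = [1/2, 1/3, 1/4, 1/5]
Actual relevance: [1, 3, 3, 4]
DCG = 1/2 + 3/3 + 3/4 + 4/5 = 61/20
Ideal relevance (sorted desc): [4, 3, 3, 1]
Ideal DCG = 4/2 + 3/3 + 3/4 + 1/5 = 79/20
nDCG = DCG / ideal_DCG = 61/20 / 79/20 = 61/79

61/79


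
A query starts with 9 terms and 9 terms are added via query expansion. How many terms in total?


Original terms: 9
Expansion terms: 9
Total = 9 + 9 = 18

18


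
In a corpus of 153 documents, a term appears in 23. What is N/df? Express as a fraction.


IDF ratio = N / df
= 153 / 23
= 153/23

153/23


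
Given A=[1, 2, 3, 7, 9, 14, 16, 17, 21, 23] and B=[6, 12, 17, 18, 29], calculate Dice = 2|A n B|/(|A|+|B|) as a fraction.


A intersect B = [17]
|A intersect B| = 1
|A| = 10, |B| = 5
Dice = 2*1 / (10+5)
= 2 / 15 = 2/15

2/15


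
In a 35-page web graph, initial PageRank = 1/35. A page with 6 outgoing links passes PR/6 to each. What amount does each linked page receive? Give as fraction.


Initial PR = 1/35 = 1/35
Outlinks = 6
Contribution per link = PR / outlinks
= 1/35 / 6
= 1/210

1/210


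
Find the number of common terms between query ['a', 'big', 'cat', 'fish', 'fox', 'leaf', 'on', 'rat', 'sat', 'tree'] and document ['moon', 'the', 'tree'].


Query terms: ['a', 'big', 'cat', 'fish', 'fox', 'leaf', 'on', 'rat', 'sat', 'tree']
Document terms: ['moon', 'the', 'tree']
Common terms: ['tree']
Overlap count = 1

1


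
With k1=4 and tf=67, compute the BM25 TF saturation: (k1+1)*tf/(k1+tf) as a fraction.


BM25 TF component = (k1+1)*tf / (k1+tf)
k1 = 4, tf = 67
Numerator = (4+1)*67 = 335
Denominator = 4 + 67 = 71
= 335/71 = 335/71

335/71


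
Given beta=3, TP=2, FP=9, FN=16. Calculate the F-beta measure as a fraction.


P = TP/(TP+FP) = 2/11 = 2/11
R = TP/(TP+FN) = 2/18 = 1/9
beta^2 = 3^2 = 9
(1 + beta^2) = 10
Numerator = (1+beta^2)*P*R = 20/99
Denominator = beta^2*P + R = 18/11 + 1/9 = 173/99
F_beta = 20/173

20/173


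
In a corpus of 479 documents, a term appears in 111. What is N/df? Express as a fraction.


IDF ratio = N / df
= 479 / 111
= 479/111

479/111


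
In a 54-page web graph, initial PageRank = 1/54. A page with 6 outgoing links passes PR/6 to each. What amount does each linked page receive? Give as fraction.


Initial PR = 1/54 = 1/54
Outlinks = 6
Contribution per link = PR / outlinks
= 1/54 / 6
= 1/324

1/324


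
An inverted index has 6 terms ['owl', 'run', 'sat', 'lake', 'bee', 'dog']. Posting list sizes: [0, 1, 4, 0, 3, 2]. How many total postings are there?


Summing posting list sizes:
'owl': 0 postings
'run': 1 postings
'sat': 4 postings
'lake': 0 postings
'bee': 3 postings
'dog': 2 postings
Total = 0 + 1 + 4 + 0 + 3 + 2 = 10

10


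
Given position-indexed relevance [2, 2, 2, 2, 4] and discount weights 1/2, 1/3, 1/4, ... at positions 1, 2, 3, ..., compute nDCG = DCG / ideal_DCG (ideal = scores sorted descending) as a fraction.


Position discount weights w_i = 1/(i+1) for i=1..5:
Weights = [1/2, 1/3, 1/4, 1/5, 1/6]
Actual relevance: [2, 2, 2, 2, 4]
DCG = 2/2 + 2/3 + 2/4 + 2/5 + 4/6 = 97/30
Ideal relevance (sorted desc): [4, 2, 2, 2, 2]
Ideal DCG = 4/2 + 2/3 + 2/4 + 2/5 + 2/6 = 39/10
nDCG = DCG / ideal_DCG = 97/30 / 39/10 = 97/117

97/117


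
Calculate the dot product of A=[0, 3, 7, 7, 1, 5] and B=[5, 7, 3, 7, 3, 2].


Dot product = sum of element-wise products
A[0]*B[0] = 0*5 = 0
A[1]*B[1] = 3*7 = 21
A[2]*B[2] = 7*3 = 21
A[3]*B[3] = 7*7 = 49
A[4]*B[4] = 1*3 = 3
A[5]*B[5] = 5*2 = 10
Sum = 0 + 21 + 21 + 49 + 3 + 10 = 104

104


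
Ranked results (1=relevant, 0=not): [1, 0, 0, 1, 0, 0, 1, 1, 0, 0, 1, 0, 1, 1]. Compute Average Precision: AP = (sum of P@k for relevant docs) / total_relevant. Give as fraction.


Computing P@k for each relevant position:
Position 1: relevant, P@1 = 1/1 = 1
Position 2: not relevant
Position 3: not relevant
Position 4: relevant, P@4 = 2/4 = 1/2
Position 5: not relevant
Position 6: not relevant
Position 7: relevant, P@7 = 3/7 = 3/7
Position 8: relevant, P@8 = 4/8 = 1/2
Position 9: not relevant
Position 10: not relevant
Position 11: relevant, P@11 = 5/11 = 5/11
Position 12: not relevant
Position 13: relevant, P@13 = 6/13 = 6/13
Position 14: relevant, P@14 = 7/14 = 1/2
Sum of P@k = 1 + 1/2 + 3/7 + 1/2 + 5/11 + 6/13 + 1/2 = 7697/2002
AP = 7697/2002 / 7 = 7697/14014

7697/14014


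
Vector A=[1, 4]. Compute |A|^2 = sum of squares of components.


|A|^2 = sum of squared components
A[0]^2 = 1^2 = 1
A[1]^2 = 4^2 = 16
Sum = 1 + 16 = 17

17


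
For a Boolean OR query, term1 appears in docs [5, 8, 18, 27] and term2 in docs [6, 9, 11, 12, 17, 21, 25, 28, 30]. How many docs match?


Boolean OR: find union of posting lists
term1 docs: [5, 8, 18, 27]
term2 docs: [6, 9, 11, 12, 17, 21, 25, 28, 30]
Union: [5, 6, 8, 9, 11, 12, 17, 18, 21, 25, 27, 28, 30]
|union| = 13

13


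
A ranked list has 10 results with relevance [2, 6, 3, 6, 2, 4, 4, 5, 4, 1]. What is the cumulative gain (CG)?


Cumulative Gain = sum of relevance scores
Position 1: rel=2, running sum=2
Position 2: rel=6, running sum=8
Position 3: rel=3, running sum=11
Position 4: rel=6, running sum=17
Position 5: rel=2, running sum=19
Position 6: rel=4, running sum=23
Position 7: rel=4, running sum=27
Position 8: rel=5, running sum=32
Position 9: rel=4, running sum=36
Position 10: rel=1, running sum=37
CG = 37

37


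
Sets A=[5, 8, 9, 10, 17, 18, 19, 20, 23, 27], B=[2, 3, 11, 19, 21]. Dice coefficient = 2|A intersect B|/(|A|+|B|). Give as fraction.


A intersect B = [19]
|A intersect B| = 1
|A| = 10, |B| = 5
Dice = 2*1 / (10+5)
= 2 / 15 = 2/15

2/15


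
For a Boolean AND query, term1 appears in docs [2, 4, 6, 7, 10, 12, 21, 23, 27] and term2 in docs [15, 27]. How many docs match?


Boolean AND: find intersection of posting lists
term1 docs: [2, 4, 6, 7, 10, 12, 21, 23, 27]
term2 docs: [15, 27]
Intersection: [27]
|intersection| = 1

1


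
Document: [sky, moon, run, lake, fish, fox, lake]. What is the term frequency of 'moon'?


Document has 7 words
Scanning for 'moon':
Found at positions: [1]
Count = 1

1


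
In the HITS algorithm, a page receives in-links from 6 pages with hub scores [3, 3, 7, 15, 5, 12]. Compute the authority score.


Authority = sum of hub scores of in-linkers
In-link 1: hub score = 3
In-link 2: hub score = 3
In-link 3: hub score = 7
In-link 4: hub score = 15
In-link 5: hub score = 5
In-link 6: hub score = 12
Authority = 3 + 3 + 7 + 15 + 5 + 12 = 45

45


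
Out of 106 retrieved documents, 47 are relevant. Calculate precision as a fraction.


Precision = relevant_retrieved / total_retrieved
= 47 / 106
= 47 / (47 + 59)
= 47/106

47/106


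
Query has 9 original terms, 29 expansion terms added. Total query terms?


Original terms: 9
Expansion terms: 29
Total = 9 + 29 = 38

38


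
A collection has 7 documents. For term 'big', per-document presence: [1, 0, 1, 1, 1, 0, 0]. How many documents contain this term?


Checking each document for 'big':
Doc 1: present
Doc 2: absent
Doc 3: present
Doc 4: present
Doc 5: present
Doc 6: absent
Doc 7: absent
df = sum of presences = 1 + 0 + 1 + 1 + 1 + 0 + 0 = 4

4


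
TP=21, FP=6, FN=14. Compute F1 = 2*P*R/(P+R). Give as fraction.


F1 = 2 * P * R / (P + R)
P = TP/(TP+FP) = 21/27 = 7/9
R = TP/(TP+FN) = 21/35 = 3/5
2 * P * R = 2 * 7/9 * 3/5 = 14/15
P + R = 7/9 + 3/5 = 62/45
F1 = 14/15 / 62/45 = 21/31

21/31


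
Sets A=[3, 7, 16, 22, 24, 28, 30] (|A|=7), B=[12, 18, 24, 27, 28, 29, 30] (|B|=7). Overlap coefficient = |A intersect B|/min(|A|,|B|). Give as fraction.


A intersect B = [24, 28, 30]
|A intersect B| = 3
min(|A|, |B|) = min(7, 7) = 7
Overlap = 3 / 7 = 3/7

3/7


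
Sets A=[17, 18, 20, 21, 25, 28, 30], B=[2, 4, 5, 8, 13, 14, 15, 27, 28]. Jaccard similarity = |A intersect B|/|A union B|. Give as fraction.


A intersect B = [28]
|A intersect B| = 1
A union B = [2, 4, 5, 8, 13, 14, 15, 17, 18, 20, 21, 25, 27, 28, 30]
|A union B| = 15
Jaccard = 1/15 = 1/15

1/15


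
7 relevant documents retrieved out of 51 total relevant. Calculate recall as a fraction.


Recall = retrieved_relevant / total_relevant
= 7 / 51
= 7 / (7 + 44)
= 7/51

7/51


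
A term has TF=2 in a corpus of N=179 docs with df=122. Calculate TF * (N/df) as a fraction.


TF * (N/df)
= 2 * (179/122)
= 2 * 179/122
= 179/61

179/61


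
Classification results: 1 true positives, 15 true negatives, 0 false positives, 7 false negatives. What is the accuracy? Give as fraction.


Accuracy = (TP + TN) / (TP + TN + FP + FN)
TP + TN = 1 + 15 = 16
Total = 1 + 15 + 0 + 7 = 23
Accuracy = 16 / 23 = 16/23

16/23


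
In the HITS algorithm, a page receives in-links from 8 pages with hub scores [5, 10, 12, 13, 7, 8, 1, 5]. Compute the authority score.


Authority = sum of hub scores of in-linkers
In-link 1: hub score = 5
In-link 2: hub score = 10
In-link 3: hub score = 12
In-link 4: hub score = 13
In-link 5: hub score = 7
In-link 6: hub score = 8
In-link 7: hub score = 1
In-link 8: hub score = 5
Authority = 5 + 10 + 12 + 13 + 7 + 8 + 1 + 5 = 61

61


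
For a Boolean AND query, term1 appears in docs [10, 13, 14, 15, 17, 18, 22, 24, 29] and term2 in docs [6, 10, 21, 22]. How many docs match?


Boolean AND: find intersection of posting lists
term1 docs: [10, 13, 14, 15, 17, 18, 22, 24, 29]
term2 docs: [6, 10, 21, 22]
Intersection: [10, 22]
|intersection| = 2

2


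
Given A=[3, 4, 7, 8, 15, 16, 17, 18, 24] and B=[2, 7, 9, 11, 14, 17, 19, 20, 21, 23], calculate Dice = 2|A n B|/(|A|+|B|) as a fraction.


A intersect B = [7, 17]
|A intersect B| = 2
|A| = 9, |B| = 10
Dice = 2*2 / (9+10)
= 4 / 19 = 4/19

4/19


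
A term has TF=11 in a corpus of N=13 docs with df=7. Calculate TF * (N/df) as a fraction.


TF * (N/df)
= 11 * (13/7)
= 11 * 13/7
= 143/7

143/7


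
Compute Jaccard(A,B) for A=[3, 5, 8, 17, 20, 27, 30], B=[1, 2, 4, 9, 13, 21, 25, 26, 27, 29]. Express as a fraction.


A intersect B = [27]
|A intersect B| = 1
A union B = [1, 2, 3, 4, 5, 8, 9, 13, 17, 20, 21, 25, 26, 27, 29, 30]
|A union B| = 16
Jaccard = 1/16 = 1/16

1/16


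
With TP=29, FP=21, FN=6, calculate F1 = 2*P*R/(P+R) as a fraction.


F1 = 2 * P * R / (P + R)
P = TP/(TP+FP) = 29/50 = 29/50
R = TP/(TP+FN) = 29/35 = 29/35
2 * P * R = 2 * 29/50 * 29/35 = 841/875
P + R = 29/50 + 29/35 = 493/350
F1 = 841/875 / 493/350 = 58/85

58/85


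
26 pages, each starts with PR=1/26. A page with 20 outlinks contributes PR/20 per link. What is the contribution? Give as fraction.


Initial PR = 1/26 = 1/26
Outlinks = 20
Contribution per link = PR / outlinks
= 1/26 / 20
= 1/520

1/520


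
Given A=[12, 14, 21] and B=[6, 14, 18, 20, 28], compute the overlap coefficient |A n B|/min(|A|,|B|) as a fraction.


A intersect B = [14]
|A intersect B| = 1
min(|A|, |B|) = min(3, 5) = 3
Overlap = 1 / 3 = 1/3

1/3


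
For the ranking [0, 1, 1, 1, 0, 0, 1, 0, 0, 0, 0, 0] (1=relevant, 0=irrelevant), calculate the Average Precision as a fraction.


Computing P@k for each relevant position:
Position 1: not relevant
Position 2: relevant, P@2 = 1/2 = 1/2
Position 3: relevant, P@3 = 2/3 = 2/3
Position 4: relevant, P@4 = 3/4 = 3/4
Position 5: not relevant
Position 6: not relevant
Position 7: relevant, P@7 = 4/7 = 4/7
Position 8: not relevant
Position 9: not relevant
Position 10: not relevant
Position 11: not relevant
Position 12: not relevant
Sum of P@k = 1/2 + 2/3 + 3/4 + 4/7 = 209/84
AP = 209/84 / 4 = 209/336

209/336


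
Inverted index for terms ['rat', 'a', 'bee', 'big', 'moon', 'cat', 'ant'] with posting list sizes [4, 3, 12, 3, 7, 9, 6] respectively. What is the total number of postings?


Summing posting list sizes:
'rat': 4 postings
'a': 3 postings
'bee': 12 postings
'big': 3 postings
'moon': 7 postings
'cat': 9 postings
'ant': 6 postings
Total = 4 + 3 + 12 + 3 + 7 + 9 + 6 = 44

44


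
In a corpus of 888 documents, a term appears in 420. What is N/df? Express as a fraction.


IDF ratio = N / df
= 888 / 420
= 74/35

74/35


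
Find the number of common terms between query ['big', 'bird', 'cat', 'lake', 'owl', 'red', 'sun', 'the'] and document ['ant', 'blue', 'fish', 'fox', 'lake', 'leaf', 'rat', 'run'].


Query terms: ['big', 'bird', 'cat', 'lake', 'owl', 'red', 'sun', 'the']
Document terms: ['ant', 'blue', 'fish', 'fox', 'lake', 'leaf', 'rat', 'run']
Common terms: ['lake']
Overlap count = 1

1


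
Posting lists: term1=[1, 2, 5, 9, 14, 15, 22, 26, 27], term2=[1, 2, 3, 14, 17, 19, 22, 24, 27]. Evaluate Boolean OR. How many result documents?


Boolean OR: find union of posting lists
term1 docs: [1, 2, 5, 9, 14, 15, 22, 26, 27]
term2 docs: [1, 2, 3, 14, 17, 19, 22, 24, 27]
Union: [1, 2, 3, 5, 9, 14, 15, 17, 19, 22, 24, 26, 27]
|union| = 13

13


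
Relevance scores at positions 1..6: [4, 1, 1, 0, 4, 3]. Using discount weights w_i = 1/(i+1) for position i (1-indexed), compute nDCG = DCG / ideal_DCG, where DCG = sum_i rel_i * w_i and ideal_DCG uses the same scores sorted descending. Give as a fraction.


Position discount weights w_i = 1/(i+1) for i=1..6:
Weights = [1/2, 1/3, 1/4, 1/5, 1/6, 1/7]
Actual relevance: [4, 1, 1, 0, 4, 3]
DCG = 4/2 + 1/3 + 1/4 + 0/5 + 4/6 + 3/7 = 103/28
Ideal relevance (sorted desc): [4, 4, 3, 1, 1, 0]
Ideal DCG = 4/2 + 4/3 + 3/4 + 1/5 + 1/6 + 0/7 = 89/20
nDCG = DCG / ideal_DCG = 103/28 / 89/20 = 515/623

515/623


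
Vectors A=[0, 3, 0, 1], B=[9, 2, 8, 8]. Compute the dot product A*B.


Dot product = sum of element-wise products
A[0]*B[0] = 0*9 = 0
A[1]*B[1] = 3*2 = 6
A[2]*B[2] = 0*8 = 0
A[3]*B[3] = 1*8 = 8
Sum = 0 + 6 + 0 + 8 = 14

14


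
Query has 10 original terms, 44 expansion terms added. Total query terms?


Original terms: 10
Expansion terms: 44
Total = 10 + 44 = 54

54


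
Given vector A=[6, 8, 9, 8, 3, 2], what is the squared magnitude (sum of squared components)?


|A|^2 = sum of squared components
A[0]^2 = 6^2 = 36
A[1]^2 = 8^2 = 64
A[2]^2 = 9^2 = 81
A[3]^2 = 8^2 = 64
A[4]^2 = 3^2 = 9
A[5]^2 = 2^2 = 4
Sum = 36 + 64 + 81 + 64 + 9 + 4 = 258

258


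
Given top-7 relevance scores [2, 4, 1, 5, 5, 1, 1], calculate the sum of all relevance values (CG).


Cumulative Gain = sum of relevance scores
Position 1: rel=2, running sum=2
Position 2: rel=4, running sum=6
Position 3: rel=1, running sum=7
Position 4: rel=5, running sum=12
Position 5: rel=5, running sum=17
Position 6: rel=1, running sum=18
Position 7: rel=1, running sum=19
CG = 19

19


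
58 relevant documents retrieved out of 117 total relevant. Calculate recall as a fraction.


Recall = retrieved_relevant / total_relevant
= 58 / 117
= 58 / (58 + 59)
= 58/117

58/117


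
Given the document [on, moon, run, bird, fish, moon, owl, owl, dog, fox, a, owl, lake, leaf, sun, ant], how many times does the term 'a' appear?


Document has 16 words
Scanning for 'a':
Found at positions: [10]
Count = 1

1


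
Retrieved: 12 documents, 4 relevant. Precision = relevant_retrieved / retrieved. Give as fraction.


Precision = relevant_retrieved / total_retrieved
= 4 / 12
= 4 / (4 + 8)
= 1/3

1/3


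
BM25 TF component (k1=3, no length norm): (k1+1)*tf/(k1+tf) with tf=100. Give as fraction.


BM25 TF component = (k1+1)*tf / (k1+tf)
k1 = 3, tf = 100
Numerator = (3+1)*100 = 400
Denominator = 3 + 100 = 103
= 400/103 = 400/103

400/103


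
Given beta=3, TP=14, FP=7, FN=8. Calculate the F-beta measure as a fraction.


P = TP/(TP+FP) = 14/21 = 2/3
R = TP/(TP+FN) = 14/22 = 7/11
beta^2 = 3^2 = 9
(1 + beta^2) = 10
Numerator = (1+beta^2)*P*R = 140/33
Denominator = beta^2*P + R = 6 + 7/11 = 73/11
F_beta = 140/219

140/219


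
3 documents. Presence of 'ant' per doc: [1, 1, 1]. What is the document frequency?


Checking each document for 'ant':
Doc 1: present
Doc 2: present
Doc 3: present
df = sum of presences = 1 + 1 + 1 = 3

3


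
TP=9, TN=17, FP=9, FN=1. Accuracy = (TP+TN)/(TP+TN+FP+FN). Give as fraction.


Accuracy = (TP + TN) / (TP + TN + FP + FN)
TP + TN = 9 + 17 = 26
Total = 9 + 17 + 9 + 1 = 36
Accuracy = 26 / 36 = 13/18

13/18


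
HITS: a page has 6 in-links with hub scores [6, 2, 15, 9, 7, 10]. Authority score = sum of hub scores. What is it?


Authority = sum of hub scores of in-linkers
In-link 1: hub score = 6
In-link 2: hub score = 2
In-link 3: hub score = 15
In-link 4: hub score = 9
In-link 5: hub score = 7
In-link 6: hub score = 10
Authority = 6 + 2 + 15 + 9 + 7 + 10 = 49

49


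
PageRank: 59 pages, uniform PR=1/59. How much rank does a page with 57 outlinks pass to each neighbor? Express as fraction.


Initial PR = 1/59 = 1/59
Outlinks = 57
Contribution per link = PR / outlinks
= 1/59 / 57
= 1/3363

1/3363


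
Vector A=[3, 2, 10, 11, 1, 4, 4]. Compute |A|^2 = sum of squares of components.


|A|^2 = sum of squared components
A[0]^2 = 3^2 = 9
A[1]^2 = 2^2 = 4
A[2]^2 = 10^2 = 100
A[3]^2 = 11^2 = 121
A[4]^2 = 1^2 = 1
A[5]^2 = 4^2 = 16
A[6]^2 = 4^2 = 16
Sum = 9 + 4 + 100 + 121 + 1 + 16 + 16 = 267

267


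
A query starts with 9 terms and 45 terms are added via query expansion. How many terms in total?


Original terms: 9
Expansion terms: 45
Total = 9 + 45 = 54

54


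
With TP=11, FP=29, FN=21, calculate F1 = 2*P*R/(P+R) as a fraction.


F1 = 2 * P * R / (P + R)
P = TP/(TP+FP) = 11/40 = 11/40
R = TP/(TP+FN) = 11/32 = 11/32
2 * P * R = 2 * 11/40 * 11/32 = 121/640
P + R = 11/40 + 11/32 = 99/160
F1 = 121/640 / 99/160 = 11/36

11/36


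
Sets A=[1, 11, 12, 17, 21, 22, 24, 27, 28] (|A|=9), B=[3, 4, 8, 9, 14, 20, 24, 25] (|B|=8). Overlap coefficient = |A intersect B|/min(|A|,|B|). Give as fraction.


A intersect B = [24]
|A intersect B| = 1
min(|A|, |B|) = min(9, 8) = 8
Overlap = 1 / 8 = 1/8

1/8


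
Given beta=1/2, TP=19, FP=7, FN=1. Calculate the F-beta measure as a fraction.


P = TP/(TP+FP) = 19/26 = 19/26
R = TP/(TP+FN) = 19/20 = 19/20
beta^2 = 1/2^2 = 1/4
(1 + beta^2) = 5/4
Numerator = (1+beta^2)*P*R = 361/416
Denominator = beta^2*P + R = 19/104 + 19/20 = 589/520
F_beta = 95/124

95/124


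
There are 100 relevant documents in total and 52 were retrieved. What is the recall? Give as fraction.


Recall = retrieved_relevant / total_relevant
= 52 / 100
= 52 / (52 + 48)
= 13/25

13/25


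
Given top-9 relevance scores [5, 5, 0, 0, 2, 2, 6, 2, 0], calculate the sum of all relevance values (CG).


Cumulative Gain = sum of relevance scores
Position 1: rel=5, running sum=5
Position 2: rel=5, running sum=10
Position 3: rel=0, running sum=10
Position 4: rel=0, running sum=10
Position 5: rel=2, running sum=12
Position 6: rel=2, running sum=14
Position 7: rel=6, running sum=20
Position 8: rel=2, running sum=22
Position 9: rel=0, running sum=22
CG = 22

22


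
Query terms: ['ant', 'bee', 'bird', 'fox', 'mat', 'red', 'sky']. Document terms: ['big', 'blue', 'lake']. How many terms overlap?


Query terms: ['ant', 'bee', 'bird', 'fox', 'mat', 'red', 'sky']
Document terms: ['big', 'blue', 'lake']
Common terms: []
Overlap count = 0

0


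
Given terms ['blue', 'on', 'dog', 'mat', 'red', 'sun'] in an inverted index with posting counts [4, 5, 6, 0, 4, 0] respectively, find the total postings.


Summing posting list sizes:
'blue': 4 postings
'on': 5 postings
'dog': 6 postings
'mat': 0 postings
'red': 4 postings
'sun': 0 postings
Total = 4 + 5 + 6 + 0 + 4 + 0 = 19

19


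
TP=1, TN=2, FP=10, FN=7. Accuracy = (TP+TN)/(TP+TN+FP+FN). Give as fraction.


Accuracy = (TP + TN) / (TP + TN + FP + FN)
TP + TN = 1 + 2 = 3
Total = 1 + 2 + 10 + 7 = 20
Accuracy = 3 / 20 = 3/20

3/20


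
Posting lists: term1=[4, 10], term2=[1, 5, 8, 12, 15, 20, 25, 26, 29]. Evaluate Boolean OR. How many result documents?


Boolean OR: find union of posting lists
term1 docs: [4, 10]
term2 docs: [1, 5, 8, 12, 15, 20, 25, 26, 29]
Union: [1, 4, 5, 8, 10, 12, 15, 20, 25, 26, 29]
|union| = 11

11


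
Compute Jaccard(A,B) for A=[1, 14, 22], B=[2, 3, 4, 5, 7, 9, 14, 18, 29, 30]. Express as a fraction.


A intersect B = [14]
|A intersect B| = 1
A union B = [1, 2, 3, 4, 5, 7, 9, 14, 18, 22, 29, 30]
|A union B| = 12
Jaccard = 1/12 = 1/12

1/12


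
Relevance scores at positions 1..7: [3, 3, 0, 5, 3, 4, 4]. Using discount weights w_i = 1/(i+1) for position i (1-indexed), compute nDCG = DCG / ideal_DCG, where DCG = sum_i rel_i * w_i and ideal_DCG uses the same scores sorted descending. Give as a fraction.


Position discount weights w_i = 1/(i+1) for i=1..7:
Weights = [1/2, 1/3, 1/4, 1/5, 1/6, 1/7, 1/8]
Actual relevance: [3, 3, 0, 5, 3, 4, 4]
DCG = 3/2 + 3/3 + 0/4 + 5/5 + 3/6 + 4/7 + 4/8 = 71/14
Ideal relevance (sorted desc): [5, 4, 4, 3, 3, 3, 0]
Ideal DCG = 5/2 + 4/3 + 4/4 + 3/5 + 3/6 + 3/7 + 0/8 = 668/105
nDCG = DCG / ideal_DCG = 71/14 / 668/105 = 1065/1336

1065/1336


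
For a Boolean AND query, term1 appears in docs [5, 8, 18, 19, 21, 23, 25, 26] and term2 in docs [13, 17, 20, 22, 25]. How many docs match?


Boolean AND: find intersection of posting lists
term1 docs: [5, 8, 18, 19, 21, 23, 25, 26]
term2 docs: [13, 17, 20, 22, 25]
Intersection: [25]
|intersection| = 1

1


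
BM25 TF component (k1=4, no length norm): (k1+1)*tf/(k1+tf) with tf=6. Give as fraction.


BM25 TF component = (k1+1)*tf / (k1+tf)
k1 = 4, tf = 6
Numerator = (4+1)*6 = 30
Denominator = 4 + 6 = 10
= 30/10 = 3

3


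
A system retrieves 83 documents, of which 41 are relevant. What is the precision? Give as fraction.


Precision = relevant_retrieved / total_retrieved
= 41 / 83
= 41 / (41 + 42)
= 41/83

41/83


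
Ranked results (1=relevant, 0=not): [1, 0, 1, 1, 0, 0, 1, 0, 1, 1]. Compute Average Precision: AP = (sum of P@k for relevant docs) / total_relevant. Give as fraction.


Computing P@k for each relevant position:
Position 1: relevant, P@1 = 1/1 = 1
Position 2: not relevant
Position 3: relevant, P@3 = 2/3 = 2/3
Position 4: relevant, P@4 = 3/4 = 3/4
Position 5: not relevant
Position 6: not relevant
Position 7: relevant, P@7 = 4/7 = 4/7
Position 8: not relevant
Position 9: relevant, P@9 = 5/9 = 5/9
Position 10: relevant, P@10 = 6/10 = 3/5
Sum of P@k = 1 + 2/3 + 3/4 + 4/7 + 5/9 + 3/5 = 5221/1260
AP = 5221/1260 / 6 = 5221/7560

5221/7560


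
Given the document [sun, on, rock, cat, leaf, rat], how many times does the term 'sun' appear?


Document has 6 words
Scanning for 'sun':
Found at positions: [0]
Count = 1

1


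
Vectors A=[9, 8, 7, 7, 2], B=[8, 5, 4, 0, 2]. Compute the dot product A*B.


Dot product = sum of element-wise products
A[0]*B[0] = 9*8 = 72
A[1]*B[1] = 8*5 = 40
A[2]*B[2] = 7*4 = 28
A[3]*B[3] = 7*0 = 0
A[4]*B[4] = 2*2 = 4
Sum = 72 + 40 + 28 + 0 + 4 = 144

144


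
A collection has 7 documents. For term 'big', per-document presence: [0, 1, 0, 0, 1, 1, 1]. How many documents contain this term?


Checking each document for 'big':
Doc 1: absent
Doc 2: present
Doc 3: absent
Doc 4: absent
Doc 5: present
Doc 6: present
Doc 7: present
df = sum of presences = 0 + 1 + 0 + 0 + 1 + 1 + 1 = 4

4


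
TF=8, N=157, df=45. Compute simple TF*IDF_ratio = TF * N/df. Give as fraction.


TF * (N/df)
= 8 * (157/45)
= 8 * 157/45
= 1256/45

1256/45


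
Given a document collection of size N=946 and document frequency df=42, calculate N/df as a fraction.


IDF ratio = N / df
= 946 / 42
= 473/21

473/21


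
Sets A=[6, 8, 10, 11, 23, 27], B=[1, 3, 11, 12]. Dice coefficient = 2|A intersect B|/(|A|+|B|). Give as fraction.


A intersect B = [11]
|A intersect B| = 1
|A| = 6, |B| = 4
Dice = 2*1 / (6+4)
= 2 / 10 = 1/5

1/5


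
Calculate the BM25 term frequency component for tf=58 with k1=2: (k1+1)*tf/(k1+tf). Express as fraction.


BM25 TF component = (k1+1)*tf / (k1+tf)
k1 = 2, tf = 58
Numerator = (2+1)*58 = 174
Denominator = 2 + 58 = 60
= 174/60 = 29/10

29/10


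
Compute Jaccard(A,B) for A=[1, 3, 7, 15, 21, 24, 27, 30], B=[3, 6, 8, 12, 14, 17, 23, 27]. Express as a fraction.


A intersect B = [3, 27]
|A intersect B| = 2
A union B = [1, 3, 6, 7, 8, 12, 14, 15, 17, 21, 23, 24, 27, 30]
|A union B| = 14
Jaccard = 2/14 = 1/7

1/7


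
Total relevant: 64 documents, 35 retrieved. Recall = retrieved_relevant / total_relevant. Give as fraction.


Recall = retrieved_relevant / total_relevant
= 35 / 64
= 35 / (35 + 29)
= 35/64

35/64


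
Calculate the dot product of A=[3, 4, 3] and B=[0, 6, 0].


Dot product = sum of element-wise products
A[0]*B[0] = 3*0 = 0
A[1]*B[1] = 4*6 = 24
A[2]*B[2] = 3*0 = 0
Sum = 0 + 24 + 0 = 24

24


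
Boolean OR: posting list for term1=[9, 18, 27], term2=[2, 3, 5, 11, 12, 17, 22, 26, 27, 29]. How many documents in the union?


Boolean OR: find union of posting lists
term1 docs: [9, 18, 27]
term2 docs: [2, 3, 5, 11, 12, 17, 22, 26, 27, 29]
Union: [2, 3, 5, 9, 11, 12, 17, 18, 22, 26, 27, 29]
|union| = 12

12


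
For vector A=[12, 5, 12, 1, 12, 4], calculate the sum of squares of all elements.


|A|^2 = sum of squared components
A[0]^2 = 12^2 = 144
A[1]^2 = 5^2 = 25
A[2]^2 = 12^2 = 144
A[3]^2 = 1^2 = 1
A[4]^2 = 12^2 = 144
A[5]^2 = 4^2 = 16
Sum = 144 + 25 + 144 + 1 + 144 + 16 = 474

474


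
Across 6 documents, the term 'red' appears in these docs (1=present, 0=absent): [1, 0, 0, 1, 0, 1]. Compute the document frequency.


Checking each document for 'red':
Doc 1: present
Doc 2: absent
Doc 3: absent
Doc 4: present
Doc 5: absent
Doc 6: present
df = sum of presences = 1 + 0 + 0 + 1 + 0 + 1 = 3

3


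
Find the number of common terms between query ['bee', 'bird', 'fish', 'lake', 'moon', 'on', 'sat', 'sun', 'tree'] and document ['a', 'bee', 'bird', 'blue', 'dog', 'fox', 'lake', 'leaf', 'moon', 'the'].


Query terms: ['bee', 'bird', 'fish', 'lake', 'moon', 'on', 'sat', 'sun', 'tree']
Document terms: ['a', 'bee', 'bird', 'blue', 'dog', 'fox', 'lake', 'leaf', 'moon', 'the']
Common terms: ['bee', 'bird', 'lake', 'moon']
Overlap count = 4

4


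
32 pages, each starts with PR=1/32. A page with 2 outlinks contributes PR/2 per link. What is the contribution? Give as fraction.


Initial PR = 1/32 = 1/32
Outlinks = 2
Contribution per link = PR / outlinks
= 1/32 / 2
= 1/64

1/64


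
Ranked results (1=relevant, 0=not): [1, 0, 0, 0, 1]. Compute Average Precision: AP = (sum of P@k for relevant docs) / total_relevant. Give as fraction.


Computing P@k for each relevant position:
Position 1: relevant, P@1 = 1/1 = 1
Position 2: not relevant
Position 3: not relevant
Position 4: not relevant
Position 5: relevant, P@5 = 2/5 = 2/5
Sum of P@k = 1 + 2/5 = 7/5
AP = 7/5 / 2 = 7/10

7/10


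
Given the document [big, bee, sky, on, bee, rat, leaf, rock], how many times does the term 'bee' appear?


Document has 8 words
Scanning for 'bee':
Found at positions: [1, 4]
Count = 2

2


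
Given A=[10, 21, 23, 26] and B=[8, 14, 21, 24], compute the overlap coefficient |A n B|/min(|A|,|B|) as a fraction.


A intersect B = [21]
|A intersect B| = 1
min(|A|, |B|) = min(4, 4) = 4
Overlap = 1 / 4 = 1/4

1/4


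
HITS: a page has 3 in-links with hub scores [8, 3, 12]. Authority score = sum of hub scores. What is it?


Authority = sum of hub scores of in-linkers
In-link 1: hub score = 8
In-link 2: hub score = 3
In-link 3: hub score = 12
Authority = 8 + 3 + 12 = 23

23


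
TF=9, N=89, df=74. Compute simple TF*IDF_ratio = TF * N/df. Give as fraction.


TF * (N/df)
= 9 * (89/74)
= 9 * 89/74
= 801/74

801/74


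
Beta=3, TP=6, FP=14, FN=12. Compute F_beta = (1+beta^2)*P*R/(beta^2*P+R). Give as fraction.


P = TP/(TP+FP) = 6/20 = 3/10
R = TP/(TP+FN) = 6/18 = 1/3
beta^2 = 3^2 = 9
(1 + beta^2) = 10
Numerator = (1+beta^2)*P*R = 1
Denominator = beta^2*P + R = 27/10 + 1/3 = 91/30
F_beta = 30/91

30/91


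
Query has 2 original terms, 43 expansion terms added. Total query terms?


Original terms: 2
Expansion terms: 43
Total = 2 + 43 = 45

45


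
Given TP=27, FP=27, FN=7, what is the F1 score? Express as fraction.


F1 = 2 * P * R / (P + R)
P = TP/(TP+FP) = 27/54 = 1/2
R = TP/(TP+FN) = 27/34 = 27/34
2 * P * R = 2 * 1/2 * 27/34 = 27/34
P + R = 1/2 + 27/34 = 22/17
F1 = 27/34 / 22/17 = 27/44

27/44


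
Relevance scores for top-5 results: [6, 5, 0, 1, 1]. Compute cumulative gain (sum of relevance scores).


Cumulative Gain = sum of relevance scores
Position 1: rel=6, running sum=6
Position 2: rel=5, running sum=11
Position 3: rel=0, running sum=11
Position 4: rel=1, running sum=12
Position 5: rel=1, running sum=13
CG = 13

13


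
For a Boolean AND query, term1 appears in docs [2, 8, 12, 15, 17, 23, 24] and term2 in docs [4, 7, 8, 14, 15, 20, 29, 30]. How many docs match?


Boolean AND: find intersection of posting lists
term1 docs: [2, 8, 12, 15, 17, 23, 24]
term2 docs: [4, 7, 8, 14, 15, 20, 29, 30]
Intersection: [8, 15]
|intersection| = 2

2


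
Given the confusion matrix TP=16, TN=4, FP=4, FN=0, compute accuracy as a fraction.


Accuracy = (TP + TN) / (TP + TN + FP + FN)
TP + TN = 16 + 4 = 20
Total = 16 + 4 + 4 + 0 = 24
Accuracy = 20 / 24 = 5/6

5/6


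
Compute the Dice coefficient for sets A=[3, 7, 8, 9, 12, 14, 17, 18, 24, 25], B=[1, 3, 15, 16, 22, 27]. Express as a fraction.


A intersect B = [3]
|A intersect B| = 1
|A| = 10, |B| = 6
Dice = 2*1 / (10+6)
= 2 / 16 = 1/8

1/8


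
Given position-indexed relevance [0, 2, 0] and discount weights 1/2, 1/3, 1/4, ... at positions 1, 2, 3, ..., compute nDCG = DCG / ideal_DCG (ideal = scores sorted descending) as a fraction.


Position discount weights w_i = 1/(i+1) for i=1..3:
Weights = [1/2, 1/3, 1/4]
Actual relevance: [0, 2, 0]
DCG = 0/2 + 2/3 + 0/4 = 2/3
Ideal relevance (sorted desc): [2, 0, 0]
Ideal DCG = 2/2 + 0/3 + 0/4 = 1
nDCG = DCG / ideal_DCG = 2/3 / 1 = 2/3

2/3


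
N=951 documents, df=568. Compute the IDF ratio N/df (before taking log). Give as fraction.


IDF ratio = N / df
= 951 / 568
= 951/568

951/568


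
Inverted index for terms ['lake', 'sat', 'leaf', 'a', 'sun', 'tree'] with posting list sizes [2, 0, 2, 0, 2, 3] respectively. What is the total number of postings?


Summing posting list sizes:
'lake': 2 postings
'sat': 0 postings
'leaf': 2 postings
'a': 0 postings
'sun': 2 postings
'tree': 3 postings
Total = 2 + 0 + 2 + 0 + 2 + 3 = 9

9


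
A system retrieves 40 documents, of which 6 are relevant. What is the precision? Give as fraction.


Precision = relevant_retrieved / total_retrieved
= 6 / 40
= 6 / (6 + 34)
= 3/20

3/20


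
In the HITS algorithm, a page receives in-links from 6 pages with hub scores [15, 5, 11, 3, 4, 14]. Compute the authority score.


Authority = sum of hub scores of in-linkers
In-link 1: hub score = 15
In-link 2: hub score = 5
In-link 3: hub score = 11
In-link 4: hub score = 3
In-link 5: hub score = 4
In-link 6: hub score = 14
Authority = 15 + 5 + 11 + 3 + 4 + 14 = 52

52


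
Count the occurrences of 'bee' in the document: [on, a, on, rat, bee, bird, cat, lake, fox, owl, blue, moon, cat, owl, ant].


Document has 15 words
Scanning for 'bee':
Found at positions: [4]
Count = 1

1


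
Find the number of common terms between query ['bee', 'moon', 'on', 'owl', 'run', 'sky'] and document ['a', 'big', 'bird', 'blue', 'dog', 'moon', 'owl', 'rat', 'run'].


Query terms: ['bee', 'moon', 'on', 'owl', 'run', 'sky']
Document terms: ['a', 'big', 'bird', 'blue', 'dog', 'moon', 'owl', 'rat', 'run']
Common terms: ['moon', 'owl', 'run']
Overlap count = 3

3


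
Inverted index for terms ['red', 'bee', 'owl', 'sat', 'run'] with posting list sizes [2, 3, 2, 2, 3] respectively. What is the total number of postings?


Summing posting list sizes:
'red': 2 postings
'bee': 3 postings
'owl': 2 postings
'sat': 2 postings
'run': 3 postings
Total = 2 + 3 + 2 + 2 + 3 = 12

12


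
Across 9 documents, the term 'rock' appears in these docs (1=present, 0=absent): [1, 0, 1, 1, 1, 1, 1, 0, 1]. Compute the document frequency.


Checking each document for 'rock':
Doc 1: present
Doc 2: absent
Doc 3: present
Doc 4: present
Doc 5: present
Doc 6: present
Doc 7: present
Doc 8: absent
Doc 9: present
df = sum of presences = 1 + 0 + 1 + 1 + 1 + 1 + 1 + 0 + 1 = 7

7


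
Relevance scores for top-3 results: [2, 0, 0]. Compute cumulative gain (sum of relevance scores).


Cumulative Gain = sum of relevance scores
Position 1: rel=2, running sum=2
Position 2: rel=0, running sum=2
Position 3: rel=0, running sum=2
CG = 2

2


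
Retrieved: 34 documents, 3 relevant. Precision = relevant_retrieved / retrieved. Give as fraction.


Precision = relevant_retrieved / total_retrieved
= 3 / 34
= 3 / (3 + 31)
= 3/34

3/34


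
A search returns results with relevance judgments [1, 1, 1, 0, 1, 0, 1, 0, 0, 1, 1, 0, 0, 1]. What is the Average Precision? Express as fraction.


Computing P@k for each relevant position:
Position 1: relevant, P@1 = 1/1 = 1
Position 2: relevant, P@2 = 2/2 = 1
Position 3: relevant, P@3 = 3/3 = 1
Position 4: not relevant
Position 5: relevant, P@5 = 4/5 = 4/5
Position 6: not relevant
Position 7: relevant, P@7 = 5/7 = 5/7
Position 8: not relevant
Position 9: not relevant
Position 10: relevant, P@10 = 6/10 = 3/5
Position 11: relevant, P@11 = 7/11 = 7/11
Position 12: not relevant
Position 13: not relevant
Position 14: relevant, P@14 = 8/14 = 4/7
Sum of P@k = 1 + 1 + 1 + 4/5 + 5/7 + 3/5 + 7/11 + 4/7 = 2434/385
AP = 2434/385 / 8 = 1217/1540

1217/1540


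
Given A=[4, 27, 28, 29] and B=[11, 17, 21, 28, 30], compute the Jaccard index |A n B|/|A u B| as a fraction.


A intersect B = [28]
|A intersect B| = 1
A union B = [4, 11, 17, 21, 27, 28, 29, 30]
|A union B| = 8
Jaccard = 1/8 = 1/8

1/8


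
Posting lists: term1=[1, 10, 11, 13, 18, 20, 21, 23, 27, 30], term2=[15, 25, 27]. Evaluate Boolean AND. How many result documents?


Boolean AND: find intersection of posting lists
term1 docs: [1, 10, 11, 13, 18, 20, 21, 23, 27, 30]
term2 docs: [15, 25, 27]
Intersection: [27]
|intersection| = 1

1


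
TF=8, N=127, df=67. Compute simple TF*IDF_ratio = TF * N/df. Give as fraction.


TF * (N/df)
= 8 * (127/67)
= 8 * 127/67
= 1016/67

1016/67


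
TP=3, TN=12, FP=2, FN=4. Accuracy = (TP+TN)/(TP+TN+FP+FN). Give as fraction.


Accuracy = (TP + TN) / (TP + TN + FP + FN)
TP + TN = 3 + 12 = 15
Total = 3 + 12 + 2 + 4 = 21
Accuracy = 15 / 21 = 5/7

5/7


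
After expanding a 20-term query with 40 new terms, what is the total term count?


Original terms: 20
Expansion terms: 40
Total = 20 + 40 = 60

60


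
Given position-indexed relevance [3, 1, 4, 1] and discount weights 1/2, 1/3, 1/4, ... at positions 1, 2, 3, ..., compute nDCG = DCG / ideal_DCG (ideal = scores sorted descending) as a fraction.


Position discount weights w_i = 1/(i+1) for i=1..4:
Weights = [1/2, 1/3, 1/4, 1/5]
Actual relevance: [3, 1, 4, 1]
DCG = 3/2 + 1/3 + 4/4 + 1/5 = 91/30
Ideal relevance (sorted desc): [4, 3, 1, 1]
Ideal DCG = 4/2 + 3/3 + 1/4 + 1/5 = 69/20
nDCG = DCG / ideal_DCG = 91/30 / 69/20 = 182/207

182/207


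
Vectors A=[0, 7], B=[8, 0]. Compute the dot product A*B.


Dot product = sum of element-wise products
A[0]*B[0] = 0*8 = 0
A[1]*B[1] = 7*0 = 0
Sum = 0 + 0 = 0

0


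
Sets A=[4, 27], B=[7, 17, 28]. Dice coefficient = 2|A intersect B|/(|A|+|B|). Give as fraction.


A intersect B = []
|A intersect B| = 0
|A| = 2, |B| = 3
Dice = 2*0 / (2+3)
= 0 / 5 = 0

0


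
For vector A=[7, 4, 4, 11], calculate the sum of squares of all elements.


|A|^2 = sum of squared components
A[0]^2 = 7^2 = 49
A[1]^2 = 4^2 = 16
A[2]^2 = 4^2 = 16
A[3]^2 = 11^2 = 121
Sum = 49 + 16 + 16 + 121 = 202

202


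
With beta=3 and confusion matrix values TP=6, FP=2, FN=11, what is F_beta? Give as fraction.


P = TP/(TP+FP) = 6/8 = 3/4
R = TP/(TP+FN) = 6/17 = 6/17
beta^2 = 3^2 = 9
(1 + beta^2) = 10
Numerator = (1+beta^2)*P*R = 45/17
Denominator = beta^2*P + R = 27/4 + 6/17 = 483/68
F_beta = 60/161

60/161


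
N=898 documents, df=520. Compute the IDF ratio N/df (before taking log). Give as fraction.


IDF ratio = N / df
= 898 / 520
= 449/260

449/260


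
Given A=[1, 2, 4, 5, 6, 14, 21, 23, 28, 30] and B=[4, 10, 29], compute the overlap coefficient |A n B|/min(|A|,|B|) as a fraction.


A intersect B = [4]
|A intersect B| = 1
min(|A|, |B|) = min(10, 3) = 3
Overlap = 1 / 3 = 1/3

1/3


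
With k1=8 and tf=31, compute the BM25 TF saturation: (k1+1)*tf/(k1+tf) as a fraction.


BM25 TF component = (k1+1)*tf / (k1+tf)
k1 = 8, tf = 31
Numerator = (8+1)*31 = 279
Denominator = 8 + 31 = 39
= 279/39 = 93/13

93/13


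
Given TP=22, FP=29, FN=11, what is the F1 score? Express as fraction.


F1 = 2 * P * R / (P + R)
P = TP/(TP+FP) = 22/51 = 22/51
R = TP/(TP+FN) = 22/33 = 2/3
2 * P * R = 2 * 22/51 * 2/3 = 88/153
P + R = 22/51 + 2/3 = 56/51
F1 = 88/153 / 56/51 = 11/21

11/21


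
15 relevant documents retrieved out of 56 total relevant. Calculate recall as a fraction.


Recall = retrieved_relevant / total_relevant
= 15 / 56
= 15 / (15 + 41)
= 15/56

15/56


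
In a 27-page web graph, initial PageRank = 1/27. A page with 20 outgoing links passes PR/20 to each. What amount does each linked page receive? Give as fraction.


Initial PR = 1/27 = 1/27
Outlinks = 20
Contribution per link = PR / outlinks
= 1/27 / 20
= 1/540

1/540


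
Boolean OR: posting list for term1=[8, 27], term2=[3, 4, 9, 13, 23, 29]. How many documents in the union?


Boolean OR: find union of posting lists
term1 docs: [8, 27]
term2 docs: [3, 4, 9, 13, 23, 29]
Union: [3, 4, 8, 9, 13, 23, 27, 29]
|union| = 8

8


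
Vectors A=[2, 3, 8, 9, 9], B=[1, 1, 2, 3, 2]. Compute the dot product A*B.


Dot product = sum of element-wise products
A[0]*B[0] = 2*1 = 2
A[1]*B[1] = 3*1 = 3
A[2]*B[2] = 8*2 = 16
A[3]*B[3] = 9*3 = 27
A[4]*B[4] = 9*2 = 18
Sum = 2 + 3 + 16 + 27 + 18 = 66

66
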